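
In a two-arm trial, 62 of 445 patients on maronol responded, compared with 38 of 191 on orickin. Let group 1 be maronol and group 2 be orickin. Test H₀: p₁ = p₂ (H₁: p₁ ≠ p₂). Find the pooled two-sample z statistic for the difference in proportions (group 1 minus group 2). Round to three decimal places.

z = -1.894

p̂₁ = 62/445 ≈ 0.139326, p̂₂ = 38/191 ≈ 0.198953.
Pooled p̂ = (62+38)/(445+191) = 100/636 = 0.157233.
SE = √(0.132511 × 0.00748279) = 0.031489.
z = (0.139326 − 0.198953)/0.031489 = -0.059627/0.031489 = -1.894.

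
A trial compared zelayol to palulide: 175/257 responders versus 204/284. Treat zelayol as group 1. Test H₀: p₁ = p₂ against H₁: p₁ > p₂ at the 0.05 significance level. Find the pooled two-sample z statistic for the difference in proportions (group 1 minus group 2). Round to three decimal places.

z = -0.948

p̂₁ = 175/257 = 0.68093, p̂₂ = 204/284 = 0.71831.
Pooled p̂ = (175+204)/(257+284) = 379/541 = 0.70055.
SE = √(p̂(1−p̂)(1/n₁+1/n₂)) = √(0.70055·0.29945·0.00741218) = √(0.00155491) = 0.03943.
z = (0.68093 − 0.71831)/0.03943 = -0.03738/0.03943 = -0.948.
p-value = P(Z > -0.948) ≈ 0.8284; since p > α = 0.05, fail to reject H₀.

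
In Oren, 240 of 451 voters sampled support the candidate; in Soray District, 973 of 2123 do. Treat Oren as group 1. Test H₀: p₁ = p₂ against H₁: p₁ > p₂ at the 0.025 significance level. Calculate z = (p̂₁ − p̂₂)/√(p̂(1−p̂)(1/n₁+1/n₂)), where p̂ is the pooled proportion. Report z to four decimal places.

p̂₁ = 240/451 ≈ 0.5321508, p̂₂ = 973/2123 ≈ 0.4583137.
Pooled p̂ = (240+973)/(451+2123) = 1213/2574 = 0.4712510.
SE = √(0.249173 × 0.00268833) = 0.0258816.
z = (0.5321508 − 0.4583137)/0.0258816 = 0.0738371/0.0258816 = 2.8529.
p-value = P(Z > 2.853) ≈ 0.0022, so at α = 0.025 we reject H₀.

z = 2.8529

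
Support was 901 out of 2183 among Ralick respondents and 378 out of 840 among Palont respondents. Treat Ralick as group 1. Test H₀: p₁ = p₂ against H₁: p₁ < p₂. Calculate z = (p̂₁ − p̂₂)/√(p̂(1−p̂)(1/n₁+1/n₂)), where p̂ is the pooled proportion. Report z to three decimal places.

p̂₁ = 901/2183 ≈ 0.41273, p̂₂ = 378/840 ≈ 0.45000.
Pooled p̂ = (901+378)/(2183+840) = 1279/3023 = 0.42309.
SE = √(p̂(1−p̂)(1/n₁+1/n₂)) = √(0.42309·0.57691·0.00164856) = √(0.000402389) = 0.02006.
z = (0.41273 − 0.45000)/0.02006 = -0.03727/0.02006 = -1.858.
p-value = P(Z < -1.858) ≈ 0.0316.

z = -1.858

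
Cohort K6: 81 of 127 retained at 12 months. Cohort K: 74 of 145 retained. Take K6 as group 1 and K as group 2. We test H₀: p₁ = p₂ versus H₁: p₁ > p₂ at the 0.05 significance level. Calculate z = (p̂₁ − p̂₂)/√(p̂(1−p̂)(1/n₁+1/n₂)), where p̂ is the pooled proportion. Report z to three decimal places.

p̂₁ = 81/127 = 0.63780, p̂₂ = 74/145 = 0.51034.
Pooled p̂ = (81+74)/(127+145) = 155/272 = 0.56985.
SE = √(0.245121 × 0.0147706) = 0.06017.
z = (0.63780 − 0.51034)/0.06017 = 0.12746/0.06017 = 2.118.
p-value = P(Z > 2.118) ≈ 0.0171, so at α = 0.05 we reject H₀.

z = 2.118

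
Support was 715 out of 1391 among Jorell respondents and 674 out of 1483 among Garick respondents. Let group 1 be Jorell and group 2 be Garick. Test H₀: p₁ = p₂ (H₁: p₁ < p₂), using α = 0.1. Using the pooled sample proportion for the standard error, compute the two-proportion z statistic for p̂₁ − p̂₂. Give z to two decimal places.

z = 3.19

p̂₁ = 715/1391 = 0.51402, p̂₂ = 674/1483 = 0.45448.
Pooled p̂ = (715+674)/(1391+1483) = 1389/2874 = 0.48330.
SE = √(p̂(1−p̂)(1/n₁+1/n₂)) = √(0.48330·0.51670·0.00139322) = √(0.000347915) = 0.01865.
z = (0.51402 − 0.45448)/0.01865 = 0.05954/0.01865 = 3.19.
p-value = P(Z < 3.192) ≈ 0.9993, so at α = 0.1 we fail to reject H₀.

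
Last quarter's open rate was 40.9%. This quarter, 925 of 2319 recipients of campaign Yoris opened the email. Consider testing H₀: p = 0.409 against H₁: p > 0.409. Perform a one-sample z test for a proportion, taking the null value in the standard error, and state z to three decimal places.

p̂ = 925/2319 ≈ 0.39888.
SE = √(p₀(1−p₀)/n) = √(0.24172/2319) = 0.01021.
z = (0.39888 − 0.409)/0.01021 = -0.01012/0.01021 = -0.991.

z = -0.991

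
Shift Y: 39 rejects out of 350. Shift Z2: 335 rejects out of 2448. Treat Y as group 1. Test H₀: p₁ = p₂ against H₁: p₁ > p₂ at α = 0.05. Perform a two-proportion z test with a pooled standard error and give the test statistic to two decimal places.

z = -1.31

p̂₁ = 39/350 ≈ 0.1114, p̂₂ = 335/2448 ≈ 0.1368.
Pooled p̂ = (39+335)/(350+2448) = 374/2798 = 0.1337.
SE = √(p̂(1−p̂)(1/n₁+1/n₂)) = √(0.1337·0.8663·0.00326564) = √(0.000378161) = 0.0194.
z = (0.1114 − 0.1368)/0.0194 = -0.0254/0.0194 = -1.31.
p-value = P(Z > -1.307) ≈ 0.9044; since p > α = 0.05, fail to reject H₀.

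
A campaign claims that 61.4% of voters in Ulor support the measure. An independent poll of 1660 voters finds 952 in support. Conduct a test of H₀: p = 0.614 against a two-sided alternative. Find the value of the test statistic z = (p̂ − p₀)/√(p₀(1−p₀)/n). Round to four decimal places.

p̂ = 952/1660 = 0.5734940.
SE = √(p₀(1−p₀)/n) = √(0.237/1660) = 0.0119488.
z = (0.5734940 − 0.614)/0.0119488 = -0.0405060/0.0119488 = -3.3900.
Two-sided p-value ≈ 2·Φ(−3.390) = 0.0007.

z = -3.3900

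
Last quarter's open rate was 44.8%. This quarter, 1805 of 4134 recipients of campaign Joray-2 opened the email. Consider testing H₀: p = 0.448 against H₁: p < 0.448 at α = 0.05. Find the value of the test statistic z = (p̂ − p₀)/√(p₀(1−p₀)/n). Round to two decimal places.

p̂ = 1805/4134 ≈ 0.43662.
SE = √(p₀(1−p₀)/n) = √(0.2473/4134) = 0.00773.
z = (0.43662 − 0.448)/0.00773 = -0.01138/0.00773 = -1.47.
p-value = P(Z < -1.471) ≈ 0.0707, so at α = 0.05 we fail to reject H₀.

z = -1.47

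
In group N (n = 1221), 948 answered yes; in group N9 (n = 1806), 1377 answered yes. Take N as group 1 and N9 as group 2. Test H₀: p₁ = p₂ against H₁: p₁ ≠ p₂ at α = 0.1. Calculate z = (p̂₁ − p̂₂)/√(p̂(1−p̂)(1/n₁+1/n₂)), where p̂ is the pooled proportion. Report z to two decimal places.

z = 0.89

p̂₁ = 948/1221 = 0.7764, p̂₂ = 1377/1806 = 0.7625.
Pooled p̂ = (948+1377)/(1221+1806) = 2325/3027 = 0.7681.
SE = √(0.178129 × 0.00137271) = 0.0156.
z = (0.7764 − 0.7625)/0.0156 = 0.0139/0.0156 = 0.89.
p-value = 2·P(Z > 0.892) ≈ 0.3722, so at α = 0.1 we fail to reject H₀.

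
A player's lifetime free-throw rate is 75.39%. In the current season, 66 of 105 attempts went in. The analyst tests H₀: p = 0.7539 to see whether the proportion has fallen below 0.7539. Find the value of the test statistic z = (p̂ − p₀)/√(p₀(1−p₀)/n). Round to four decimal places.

p̂ = 66/105 ≈ 0.628571.
Under H₀, SE = √(0.7539·0.2461/105) = √(0.001767) = 0.042036.
z = (0.628571 − 0.7539)/0.042036 = -0.125329/0.042036 = -2.9815.
p-value = P(Z < -2.981) ≈ 0.0014.

z = -2.9815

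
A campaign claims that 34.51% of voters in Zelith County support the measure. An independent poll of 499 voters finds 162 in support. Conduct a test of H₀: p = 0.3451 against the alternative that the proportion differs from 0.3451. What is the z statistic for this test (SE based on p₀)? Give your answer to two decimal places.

p̂ = 162/499 = 0.3246.
Under H₀, SE = √(0.3451·0.6549/499) = √(0.000452918) = 0.0213.
z = (0.3246 − 0.3451)/0.0213 = -0.0205/0.0213 = -0.96.
p-value = 2·P(Z > 0.961) ≈ 0.3366.

z = -0.96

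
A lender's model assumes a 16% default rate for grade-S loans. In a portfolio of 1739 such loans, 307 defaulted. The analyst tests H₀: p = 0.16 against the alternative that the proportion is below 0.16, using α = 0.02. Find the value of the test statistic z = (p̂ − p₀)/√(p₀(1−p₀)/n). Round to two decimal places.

z = 1.88

p̂ = 307/1739 ≈ 0.1765.
SE = √(p₀(1−p₀)/n) = √(0.1344/1739) = 0.0088.
z = (0.1765 − 0.16)/0.0088 = 0.0165/0.0088 = 1.88.
p-value = P(Z < 1.881) ≈ 0.9700, so at α = 0.02 we fail to reject H₀.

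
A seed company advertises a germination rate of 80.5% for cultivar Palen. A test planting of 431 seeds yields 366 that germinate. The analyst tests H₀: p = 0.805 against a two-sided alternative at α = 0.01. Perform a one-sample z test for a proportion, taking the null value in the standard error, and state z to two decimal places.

z = 2.32

p̂ = 366/431 = 0.84919.
SE = √(p₀(1−p₀)/n) = √(0.15697/431) = 0.01908.
z = (0.84919 − 0.805)/0.01908 = 0.04419/0.01908 = 2.32.
Two-sided p-value ≈ 2·Φ(−2.315) = 0.0206; since p > α = 0.01, fail to reject H₀.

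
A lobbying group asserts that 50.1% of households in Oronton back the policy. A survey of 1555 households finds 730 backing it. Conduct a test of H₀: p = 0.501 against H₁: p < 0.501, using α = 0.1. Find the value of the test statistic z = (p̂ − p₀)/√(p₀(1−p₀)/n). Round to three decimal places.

p̂ = 730/1555 ≈ 0.46945.
Under H₀, SE = √(0.501·0.499/1555) = √(0.000160771) = 0.01268.
z = (0.46945 − 0.501)/0.01268 = -0.03155/0.01268 = -2.488.
p-value = P(Z < -2.488) ≈ 0.0064. With α = 0.1, reject H₀.

z = -2.488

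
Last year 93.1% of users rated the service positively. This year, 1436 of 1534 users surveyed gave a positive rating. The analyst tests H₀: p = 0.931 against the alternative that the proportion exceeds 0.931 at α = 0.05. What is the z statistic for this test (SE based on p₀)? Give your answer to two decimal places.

z = 0.79

p̂ = 1436/1534 = 0.93611.
Under H₀, SE = √(0.931·0.069/1534) = √(4.18768e-05) = 0.00647.
z = (0.93611 − 0.931)/0.00647 = 0.00511/0.00647 = 0.79.
p-value = P(Z > 0.790) ≈ 0.2147; since p > α = 0.05, fail to reject H₀.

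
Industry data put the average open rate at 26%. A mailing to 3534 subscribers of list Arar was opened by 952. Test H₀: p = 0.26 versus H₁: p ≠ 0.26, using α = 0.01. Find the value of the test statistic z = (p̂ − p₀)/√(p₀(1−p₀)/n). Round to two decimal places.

z = 1.27

p̂ = 952/3534 ≈ 0.2694.
Standard error under H₀: √(0.26×0.74/3534) = 0.0074.
z = (0.2694 − 0.26)/0.0074 = 0.0094/0.0074 = 1.27.
p-value = 2·P(Z > 1.272) ≈ 0.2035, so at α = 0.01 we fail to reject H₀.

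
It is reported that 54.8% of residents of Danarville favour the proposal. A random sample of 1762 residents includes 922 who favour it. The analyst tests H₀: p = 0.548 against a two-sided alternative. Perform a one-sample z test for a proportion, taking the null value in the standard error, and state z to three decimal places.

z = -2.086

p̂ = 922/1762 ≈ 0.523269.
SE = √(p₀(1−p₀)/n) = √(0.2477/1762) = 0.011857.
z = (0.523269 − 0.548)/0.011857 = -0.024731/0.011857 = -2.086.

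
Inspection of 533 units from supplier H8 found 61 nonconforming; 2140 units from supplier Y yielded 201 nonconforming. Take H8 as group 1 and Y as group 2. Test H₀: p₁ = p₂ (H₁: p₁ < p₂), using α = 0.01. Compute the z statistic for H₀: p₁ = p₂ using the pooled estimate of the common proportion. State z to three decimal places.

p̂₁ = 61/533 = 0.11445, p̂₂ = 201/2140 = 0.09393.
Pooled p̂ = (61+201)/(533+2140) = 262/2673 = 0.09802.
SE = √(p̂(1−p̂)(1/n₁+1/n₂)) = √(0.09802·0.90198·0.00234346) = √(0.000207185) = 0.01439.
z = (0.11445 − 0.09393)/0.01439 = 0.02052/0.01439 = 1.426.
p-value = P(Z < 1.426) ≈ 0.9230; since p > α = 0.01, fail to reject H₀.

z = 1.426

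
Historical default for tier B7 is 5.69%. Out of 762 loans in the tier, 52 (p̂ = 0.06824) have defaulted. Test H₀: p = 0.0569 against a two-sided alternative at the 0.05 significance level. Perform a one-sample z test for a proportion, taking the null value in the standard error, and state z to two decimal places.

p̂ = 52/762 ≈ 0.0682.
Standard error under H₀: √(0.0569×0.9431/762) = 0.0084.
z = (0.0682 − 0.0569)/0.0084 = 0.0113/0.0084 = 1.35.
Two-sided p-value ≈ 2·Φ(−1.351) = 0.1765; since p > α = 0.05, fail to reject H₀.

z = 1.35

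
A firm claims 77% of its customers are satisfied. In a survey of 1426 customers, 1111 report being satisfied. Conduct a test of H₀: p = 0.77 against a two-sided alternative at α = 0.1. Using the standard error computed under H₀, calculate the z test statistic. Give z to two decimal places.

p̂ = 1111/1426 = 0.7791.
Under H₀, SE = √(0.77·0.23/1426) = √(0.000124194) = 0.0111.
z = (0.7791 − 0.77)/0.0111 = 0.0091/0.0111 = 0.82.
p-value = 2·P(Z > 0.817) ≈ 0.4141; since p > α = 0.1, fail to reject H₀.

z = 0.82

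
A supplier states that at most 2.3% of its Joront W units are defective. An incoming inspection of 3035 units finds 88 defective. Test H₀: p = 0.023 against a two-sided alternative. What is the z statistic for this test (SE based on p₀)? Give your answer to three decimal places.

p̂ = 88/3035 ≈ 0.028995.
Standard error under H₀: √(0.023×0.977/3035) = 0.002721.
z = (0.028995 − 0.023)/0.002721 = 0.005995/0.002721 = 2.203.
p-value = 2·P(Z > 2.203) ≈ 0.0276.

z = 2.203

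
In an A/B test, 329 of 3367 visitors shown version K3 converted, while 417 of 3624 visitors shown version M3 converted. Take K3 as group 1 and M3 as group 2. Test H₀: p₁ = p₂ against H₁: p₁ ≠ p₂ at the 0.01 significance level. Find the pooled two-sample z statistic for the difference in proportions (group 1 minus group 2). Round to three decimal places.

p̂₁ = 329/3367 ≈ 0.097713, p̂₂ = 417/3624 ≈ 0.115066.
Pooled p̂ = (329+417)/(3367+3624) = 746/6991 = 0.106709.
SE = √(p̂(1−p̂)(1/n₁+1/n₂)) = √(0.106709·0.893291·0.000572938) = √(5.46136e-05) = 0.007390.
z = (0.097713 − 0.115066)/0.007390 = -0.017353/0.007390 = -2.348.
p-value = 2·P(Z > 2.348) ≈ 0.0189. With α = 0.01, fail to reject H₀.

z = -2.348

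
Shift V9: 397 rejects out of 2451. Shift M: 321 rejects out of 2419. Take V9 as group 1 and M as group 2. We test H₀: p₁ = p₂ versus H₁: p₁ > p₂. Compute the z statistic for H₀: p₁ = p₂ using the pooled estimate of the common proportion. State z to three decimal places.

z = 2.881

p̂₁ = 397/2451 = 0.16197, p̂₂ = 321/2419 = 0.13270.
Pooled p̂ = (397+321)/(2451+2419) = 718/4870 = 0.14743.
SE = √(p̂(1−p̂)(1/n₁+1/n₂)) = √(0.14743·0.85257·0.000821391) = √(0.000103246) = 0.01016.
z = (0.16197 − 0.13270)/0.01016 = 0.02927/0.01016 = 2.881.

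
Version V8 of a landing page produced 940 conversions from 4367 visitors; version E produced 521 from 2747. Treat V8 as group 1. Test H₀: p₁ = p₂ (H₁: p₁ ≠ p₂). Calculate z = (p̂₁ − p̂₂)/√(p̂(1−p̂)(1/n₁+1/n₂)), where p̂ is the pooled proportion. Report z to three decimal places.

p̂₁ = 940/4367 ≈ 0.21525, p̂₂ = 521/2747 ≈ 0.18966.
Pooled p̂ = (940+521)/(4367+2747) = 1461/7114 = 0.20537.
SE = √(p̂(1−p̂)(1/n₁+1/n₂)) = √(0.20537·0.79463·0.000593024) = √(9.67773e-05) = 0.00984.
z = (0.21525 − 0.18966)/0.00984 = 0.02559/0.00984 = 2.601.
Two-sided p-value ≈ 2·Φ(−2.601) = 0.0093.

z = 2.601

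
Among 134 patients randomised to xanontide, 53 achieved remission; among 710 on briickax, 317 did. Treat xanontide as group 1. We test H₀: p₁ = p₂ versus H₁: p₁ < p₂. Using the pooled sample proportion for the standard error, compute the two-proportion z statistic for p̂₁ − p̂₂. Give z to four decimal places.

p̂₁ = 53/134 ≈ 0.3955224, p̂₂ = 317/710 ≈ 0.4464789.
Pooled p̂ = (53+317)/(134+710) = 370/844 = 0.4383886.
SE = √(p̂(1−p̂)(1/n₁+1/n₂)) = √(0.4383886·0.5616114·0.00887114) = √(0.00218411) = 0.0467345.
z = (0.3955224 − 0.4464789)/0.0467345 = -0.0509565/0.0467345 = -1.0903.
p-value = P(Z < -1.090) ≈ 0.1378.

z = -1.0903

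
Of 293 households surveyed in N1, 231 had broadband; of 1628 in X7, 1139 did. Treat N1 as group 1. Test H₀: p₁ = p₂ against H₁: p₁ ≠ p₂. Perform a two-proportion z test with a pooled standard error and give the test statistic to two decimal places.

p̂₁ = 231/293 ≈ 0.7884, p̂₂ = 1139/1628 ≈ 0.6996.
Pooled p̂ = (231+1139)/(293+1628) = 1370/1921 = 0.7132.
SE = √(0.204558 × 0.00402722) = 0.0287.
z = (0.7884 − 0.6996)/0.0287 = 0.0888/0.0287 = 3.09.
p-value = 2·P(Z > 3.093) ≈ 0.0020.

z = 3.09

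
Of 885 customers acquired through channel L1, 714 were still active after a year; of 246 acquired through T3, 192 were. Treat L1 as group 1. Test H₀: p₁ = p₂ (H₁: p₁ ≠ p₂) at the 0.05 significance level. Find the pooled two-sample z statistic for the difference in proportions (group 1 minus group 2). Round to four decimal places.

z = 0.9138

p̂₁ = 714/885 ≈ 0.806780, p̂₂ = 192/246 ≈ 0.780488.
Pooled p̂ = (714+192)/(885+246) = 906/1131 = 0.801061.
SE = √(p̂(1−p̂)(1/n₁+1/n₂)) = √(0.801061·0.198939·0.00519498) = √(0.000827884) = 0.028773.
z = (0.806780 − 0.780488)/0.028773 = 0.026292/0.028773 = 0.9138.
p-value = 2·P(Z > 0.914) ≈ 0.3608. With α = 0.05, fail to reject H₀.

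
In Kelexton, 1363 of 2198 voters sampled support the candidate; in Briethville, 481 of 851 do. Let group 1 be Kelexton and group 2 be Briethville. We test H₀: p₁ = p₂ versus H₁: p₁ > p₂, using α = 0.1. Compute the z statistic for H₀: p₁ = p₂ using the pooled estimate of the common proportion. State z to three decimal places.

z = 2.781

p̂₁ = 1363/2198 = 0.62011, p̂₂ = 481/851 = 0.56522.
Pooled p̂ = (1363+481)/(2198+851) = 1844/3049 = 0.60479.
SE = √(p̂(1−p̂)(1/n₁+1/n₂)) = √(0.60479·0.39521·0.00163005) = √(0.000389613) = 0.01974.
z = (0.62011 − 0.56522)/0.01974 = 0.05489/0.01974 = 2.781.
p-value = P(Z > 2.781) ≈ 0.0027. With α = 0.1, reject H₀.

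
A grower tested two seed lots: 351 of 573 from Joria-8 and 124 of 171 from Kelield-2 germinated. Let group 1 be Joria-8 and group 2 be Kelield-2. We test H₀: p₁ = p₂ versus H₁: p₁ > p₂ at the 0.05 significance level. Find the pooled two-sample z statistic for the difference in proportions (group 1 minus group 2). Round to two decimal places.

z = -2.69

p̂₁ = 351/573 = 0.61257, p̂₂ = 124/171 = 0.72515.
Pooled p̂ = (351+124)/(573+171) = 475/744 = 0.63844.
SE = √(0.230834 × 0.00759315) = 0.04187.
z = (0.61257 − 0.72515)/0.04187 = -0.11258/0.04187 = -2.69.
p-value = P(Z > -2.689) ≈ 0.9964; since p > α = 0.05, fail to reject H₀.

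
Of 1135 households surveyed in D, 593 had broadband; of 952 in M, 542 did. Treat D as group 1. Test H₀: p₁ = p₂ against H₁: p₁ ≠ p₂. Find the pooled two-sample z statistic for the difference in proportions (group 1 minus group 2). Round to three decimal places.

z = -2.141

p̂₁ = 593/1135 = 0.52247, p̂₂ = 542/952 = 0.56933.
Pooled p̂ = (593+542)/(1135+952) = 1135/2087 = 0.54384.
SE = √(p̂(1−p̂)(1/n₁+1/n₂)) = √(0.54384·0.45616·0.00193148) = √(0.000479157) = 0.02189.
z = (0.52247 − 0.56933)/0.02189 = -0.04686/0.02189 = -2.141.
Two-sided p-value ≈ 2·Φ(−2.141) = 0.0323.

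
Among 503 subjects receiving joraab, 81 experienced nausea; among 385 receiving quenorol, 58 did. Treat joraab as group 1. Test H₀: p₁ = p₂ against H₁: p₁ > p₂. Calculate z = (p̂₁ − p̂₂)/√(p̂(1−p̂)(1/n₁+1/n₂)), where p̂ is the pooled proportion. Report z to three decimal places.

z = 0.422

p̂₁ = 81/503 = 0.16103, p̂₂ = 58/385 = 0.15065.
Pooled p̂ = (81+58)/(503+385) = 139/888 = 0.15653.
SE = √(p̂(1−p̂)(1/n₁+1/n₂)) = √(0.15653·0.84347·0.00458547) = √(0.000605417) = 0.02461.
z = (0.16103 − 0.15065)/0.02461 = 0.01038/0.02461 = 0.422.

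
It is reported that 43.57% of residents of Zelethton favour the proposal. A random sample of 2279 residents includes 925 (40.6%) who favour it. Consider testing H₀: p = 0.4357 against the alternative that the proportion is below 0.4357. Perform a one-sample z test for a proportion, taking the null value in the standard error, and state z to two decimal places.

z = -2.87

p̂ = 925/2279 = 0.4059.
Standard error under H₀: √(0.4357×0.5643/2279) = 0.0104.
z = (0.4059 − 0.4357)/0.0104 = -0.0298/0.0104 = -2.87.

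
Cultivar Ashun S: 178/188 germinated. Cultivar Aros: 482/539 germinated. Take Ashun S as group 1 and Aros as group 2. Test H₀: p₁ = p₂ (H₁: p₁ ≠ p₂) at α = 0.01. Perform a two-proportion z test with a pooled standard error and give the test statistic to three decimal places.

z = 2.145

p̂₁ = 178/188 ≈ 0.94681, p̂₂ = 482/539 ≈ 0.89425.
Pooled p̂ = (178+482)/(188+539) = 660/727 = 0.90784.
SE = √(0.0836662 × 0.00717444) = 0.02450.
z = (0.94681 − 0.89425)/0.02450 = 0.05256/0.02450 = 2.145.
p-value = 2·P(Z > 2.145) ≈ 0.0319. With α = 0.01, fail to reject H₀.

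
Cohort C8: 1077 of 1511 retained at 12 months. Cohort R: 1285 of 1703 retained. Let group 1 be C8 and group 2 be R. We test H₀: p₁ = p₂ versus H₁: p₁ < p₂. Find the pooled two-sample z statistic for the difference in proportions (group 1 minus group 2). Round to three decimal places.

p̂₁ = 1077/1511 ≈ 0.71277, p̂₂ = 1285/1703 ≈ 0.75455.
Pooled p̂ = (1077+1285)/(1511+1703) = 2362/3214 = 0.73491.
SE = √(p̂(1−p̂)(1/n₁+1/n₂)) = √(0.73491·0.26509·0.00124901) = √(0.000243329) = 0.01560.
z = (0.71277 − 0.75455)/0.01560 = -0.04178/0.01560 = -2.678.

z = -2.678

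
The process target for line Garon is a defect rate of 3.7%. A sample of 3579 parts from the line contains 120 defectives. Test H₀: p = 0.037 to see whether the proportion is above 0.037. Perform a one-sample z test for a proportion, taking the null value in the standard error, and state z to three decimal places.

z = -1.100

p̂ = 120/3579 = 0.033529.
Standard error under H₀: √(0.037×0.963/3579) = 0.003155.
z = (0.033529 − 0.037)/0.003155 = -0.003471/0.003155 = -1.100.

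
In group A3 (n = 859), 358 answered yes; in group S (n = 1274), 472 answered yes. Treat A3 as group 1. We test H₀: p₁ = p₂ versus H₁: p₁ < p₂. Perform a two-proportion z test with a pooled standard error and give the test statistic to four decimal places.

p̂₁ = 358/859 ≈ 0.4167637, p̂₂ = 472/1274 ≈ 0.3704867.
Pooled p̂ = (358+472)/(859+1274) = 830/2133 = 0.3891233.
SE = √(0.237706 × 0.00194907) = 0.0215246.
z = (0.4167637 − 0.3704867)/0.0215246 = 0.0462770/0.0215246 = 2.1500.
p-value = P(Z < 2.150) ≈ 0.9842.

z = 2.1500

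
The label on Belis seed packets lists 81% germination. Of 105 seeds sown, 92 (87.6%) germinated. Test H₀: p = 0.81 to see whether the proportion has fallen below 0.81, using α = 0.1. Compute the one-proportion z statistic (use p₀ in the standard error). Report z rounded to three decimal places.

p̂ = 92/105 = 0.87619.
Standard error under H₀: √(0.81×0.19/105) = 0.03828.
z = (0.87619 − 0.81)/0.03828 = 0.06619/0.03828 = 1.729.
p-value = P(Z < 1.729) ≈ 0.9581, so at α = 0.1 we fail to reject H₀.

z = 1.729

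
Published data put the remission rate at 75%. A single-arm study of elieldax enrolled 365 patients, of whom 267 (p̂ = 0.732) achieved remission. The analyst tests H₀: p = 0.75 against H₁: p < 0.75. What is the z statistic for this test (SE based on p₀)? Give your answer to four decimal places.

p̂ = 267/365 = 0.731507.
Standard error under H₀: √(0.75×0.25/365) = 0.022665.
z = (0.731507 − 0.75)/0.022665 = -0.018493/0.022665 = -0.8159.
p-value = P(Z < -0.816) ≈ 0.2073.

z = -0.8159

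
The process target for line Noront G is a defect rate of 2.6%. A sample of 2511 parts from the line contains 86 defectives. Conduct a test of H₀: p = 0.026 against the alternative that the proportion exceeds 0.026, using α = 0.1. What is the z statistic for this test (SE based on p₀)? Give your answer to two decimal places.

p̂ = 86/2511 = 0.034249.
SE = √(p₀(1−p₀)/n) = √(0.025324/2511) = 0.003176.
z = (0.034249 − 0.026)/0.003176 = 0.008249/0.003176 = 2.60.
p-value = P(Z > 2.598) ≈ 0.0047, so at α = 0.1 we reject H₀.

z = 2.60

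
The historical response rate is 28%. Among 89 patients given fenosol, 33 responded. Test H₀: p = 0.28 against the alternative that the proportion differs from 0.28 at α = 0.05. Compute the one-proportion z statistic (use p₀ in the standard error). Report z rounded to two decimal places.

p̂ = 33/89 ≈ 0.3708.
Standard error under H₀: √(0.28×0.72/89) = 0.0476.
z = (0.3708 − 0.28)/0.0476 = 0.0908/0.0476 = 1.91.
p-value = 2·P(Z > 1.908) ≈ 0.0565, so at α = 0.05 we fail to reject H₀.

z = 1.91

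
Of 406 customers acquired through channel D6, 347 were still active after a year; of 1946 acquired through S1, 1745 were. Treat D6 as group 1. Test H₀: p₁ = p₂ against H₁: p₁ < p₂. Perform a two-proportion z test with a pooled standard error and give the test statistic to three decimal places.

z = -2.457

p̂₁ = 347/406 = 0.854680, p̂₂ = 1745/1946 = 0.896711.
Pooled p̂ = (347+1745)/(406+1946) = 2092/2352 = 0.889456.
SE = √(0.0983242 × 0.00297693) = 0.017109.
z = (0.854680 − 0.896711)/0.017109 = -0.042031/0.017109 = -2.457.
p-value = P(Z < -2.457) ≈ 0.0070.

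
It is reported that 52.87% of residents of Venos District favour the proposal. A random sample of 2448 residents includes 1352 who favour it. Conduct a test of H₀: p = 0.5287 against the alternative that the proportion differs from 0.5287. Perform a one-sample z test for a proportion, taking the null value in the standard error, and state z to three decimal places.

z = 2.338

p̂ = 1352/2448 = 0.55229.
Under H₀, SE = √(0.5287·0.4713/2448) = √(0.000101788) = 0.01009.
z = (0.55229 − 0.5287)/0.01009 = 0.02359/0.01009 = 2.338.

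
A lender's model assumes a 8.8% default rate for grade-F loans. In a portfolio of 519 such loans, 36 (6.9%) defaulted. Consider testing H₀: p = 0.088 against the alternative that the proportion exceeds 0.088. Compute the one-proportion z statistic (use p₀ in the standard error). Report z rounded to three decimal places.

p̂ = 36/519 = 0.069364.
Under H₀, SE = √(0.088·0.912/519) = √(0.000154636) = 0.012435.
z = (0.069364 − 0.088)/0.012435 = -0.018636/0.012435 = -1.499.
p-value = P(Z > -1.499) ≈ 0.9330.

z = -1.499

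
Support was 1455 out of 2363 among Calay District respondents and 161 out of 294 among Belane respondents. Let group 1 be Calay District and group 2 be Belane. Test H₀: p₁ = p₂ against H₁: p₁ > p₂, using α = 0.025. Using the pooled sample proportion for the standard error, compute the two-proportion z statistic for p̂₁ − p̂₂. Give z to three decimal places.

p̂₁ = 1455/2363 ≈ 0.615743, p̂₂ = 161/294 ≈ 0.547619.
Pooled p̂ = (1455+161)/(2363+294) = 1616/2657 = 0.608205.
SE = √(0.238292 × 0.00382455) = 0.030189.
z = (0.615743 − 0.547619)/0.030189 = 0.068124/0.030189 = 2.257.
p-value = P(Z > 2.257) ≈ 0.0120, so at α = 0.025 we reject H₀.

z = 2.257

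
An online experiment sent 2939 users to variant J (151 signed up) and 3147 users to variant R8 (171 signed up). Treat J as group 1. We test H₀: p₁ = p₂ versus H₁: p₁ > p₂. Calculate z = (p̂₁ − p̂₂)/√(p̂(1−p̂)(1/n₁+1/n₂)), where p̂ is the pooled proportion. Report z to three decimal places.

p̂₁ = 151/2939 = 0.051378, p̂₂ = 171/3147 = 0.054337.
Pooled p̂ = (151+171)/(2939+3147) = 322/6086 = 0.052908.
SE = √(p̂(1−p̂)(1/n₁+1/n₂)) = √(0.052908·0.947092·0.000658015) = √(3.29725e-05) = 0.005742.
z = (0.051378 − 0.054337)/0.005742 = -0.002959/0.005742 = -0.515.

z = -0.515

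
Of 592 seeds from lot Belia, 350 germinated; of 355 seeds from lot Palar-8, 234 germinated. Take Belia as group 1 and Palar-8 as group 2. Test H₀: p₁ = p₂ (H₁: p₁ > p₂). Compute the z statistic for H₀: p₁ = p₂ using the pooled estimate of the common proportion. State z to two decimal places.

p̂₁ = 350/592 = 0.59122, p̂₂ = 234/355 = 0.65915.
Pooled p̂ = (350+234)/(592+355) = 584/947 = 0.61668.
SE = √(p̂(1−p̂)(1/n₁+1/n₂)) = √(0.61668·0.38332·0.00450609) = √(0.00106517) = 0.03264.
z = (0.59122 − 0.65915)/0.03264 = -0.06793/0.03264 = -2.08.

z = -2.08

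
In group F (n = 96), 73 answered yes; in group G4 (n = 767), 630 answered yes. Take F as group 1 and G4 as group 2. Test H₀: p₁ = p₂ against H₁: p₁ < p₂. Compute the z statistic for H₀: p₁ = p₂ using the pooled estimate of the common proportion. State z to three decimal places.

z = -1.449

p̂₁ = 73/96 ≈ 0.76042, p̂₂ = 630/767 ≈ 0.82138.
Pooled p̂ = (73+630)/(96+767) = 703/863 = 0.81460.
SE = √(p̂(1−p̂)(1/n₁+1/n₂)) = √(0.81460·0.18540·0.0117204) = √(0.0017701) = 0.04207.
z = (0.76042 − 0.82138)/0.04207 = -0.06096/0.04207 = -1.449.
p-value = P(Z < -1.449) ≈ 0.0737.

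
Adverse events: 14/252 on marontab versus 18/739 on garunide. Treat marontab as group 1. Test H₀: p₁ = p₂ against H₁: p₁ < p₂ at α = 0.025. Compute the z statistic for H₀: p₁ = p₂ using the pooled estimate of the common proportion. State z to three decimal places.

p̂₁ = 14/252 ≈ 0.05556, p̂₂ = 18/739 ≈ 0.02436.
Pooled p̂ = (14+18)/(252+739) = 32/991 = 0.03229.
SE = √(p̂(1−p̂)(1/n₁+1/n₂)) = √(0.03229·0.96771·0.00532143) = √(0.000166284) = 0.01290.
z = (0.05556 − 0.02436)/0.01290 = 0.03120/0.01290 = 2.419.
p-value = P(Z < 2.419) ≈ 0.9922. With α = 0.025, fail to reject H₀.

z = 2.419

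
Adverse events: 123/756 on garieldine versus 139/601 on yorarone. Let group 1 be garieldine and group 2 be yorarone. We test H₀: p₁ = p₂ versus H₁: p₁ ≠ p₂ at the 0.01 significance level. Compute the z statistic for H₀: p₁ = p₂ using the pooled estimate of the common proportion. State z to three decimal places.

z = -3.179

p̂₁ = 123/756 ≈ 0.16270, p̂₂ = 139/601 ≈ 0.23128.
Pooled p̂ = (123+139)/(756+601) = 262/1357 = 0.19307.
SE = √(0.155796 × 0.00298664) = 0.02157.
z = (0.16270 − 0.23128)/0.02157 = -0.06858/0.02157 = -3.179.
p-value = 2·P(Z > 3.179) ≈ 0.0015; since p < α = 0.01, reject H₀.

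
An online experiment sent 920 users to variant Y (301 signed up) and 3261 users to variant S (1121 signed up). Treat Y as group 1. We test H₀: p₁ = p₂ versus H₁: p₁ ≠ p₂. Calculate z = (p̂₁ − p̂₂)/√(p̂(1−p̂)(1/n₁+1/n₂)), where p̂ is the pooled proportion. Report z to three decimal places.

p̂₁ = 301/920 = 0.32717, p̂₂ = 1121/3261 = 0.34376.
Pooled p̂ = (301+1121)/(920+3261) = 1422/4181 = 0.34011.
SE = √(0.224435 × 0.00139361) = 0.01769.
z = (0.32717 − 0.34376)/0.01769 = -0.01659/0.01769 = -0.938.
p-value = 2·P(Z > 0.938) ≈ 0.3483.

z = -0.938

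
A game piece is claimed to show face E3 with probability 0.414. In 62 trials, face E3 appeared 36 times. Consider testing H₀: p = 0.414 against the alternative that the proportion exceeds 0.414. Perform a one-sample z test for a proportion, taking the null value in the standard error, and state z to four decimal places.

p̂ = 36/62 ≈ 0.580645.
SE = √(p₀(1−p₀)/n) = √(0.2426/62) = 0.062554.
z = (0.580645 − 0.414)/0.062554 = 0.166645/0.062554 = 2.6640.

z = 2.6640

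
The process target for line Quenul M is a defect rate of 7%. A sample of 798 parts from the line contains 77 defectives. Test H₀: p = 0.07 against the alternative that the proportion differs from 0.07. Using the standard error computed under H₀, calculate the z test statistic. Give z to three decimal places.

p̂ = 77/798 ≈ 0.096491.
Standard error under H₀: √(0.07×0.93/798) = 0.009032.
z = (0.096491 − 0.07)/0.009032 = 0.026491/0.009032 = 2.933.
p-value = 2·P(Z > 2.933) ≈ 0.0034.

z = 2.933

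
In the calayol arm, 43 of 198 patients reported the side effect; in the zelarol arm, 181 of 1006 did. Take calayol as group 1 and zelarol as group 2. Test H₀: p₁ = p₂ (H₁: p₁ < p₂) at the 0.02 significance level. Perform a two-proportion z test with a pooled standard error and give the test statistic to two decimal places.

z = 1.23

p̂₁ = 43/198 = 0.2172, p̂₂ = 181/1006 = 0.1799.
Pooled p̂ = (43+181)/(198+1006) = 224/1204 = 0.1860.
SE = √(p̂(1−p̂)(1/n₁+1/n₂)) = √(0.1860·0.8140·0.00604454) = √(0.000915344) = 0.0303.
z = (0.2172 − 0.1799)/0.0303 = 0.0373/0.0303 = 1.23.
p-value = P(Z < 1.231) ≈ 0.8909; since p > α = 0.02, fail to reject H₀.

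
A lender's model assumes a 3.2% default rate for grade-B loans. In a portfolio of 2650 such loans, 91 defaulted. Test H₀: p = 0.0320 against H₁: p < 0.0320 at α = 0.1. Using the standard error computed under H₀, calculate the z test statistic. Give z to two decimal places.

z = 0.68

p̂ = 91/2650 = 0.0343.
Under H₀, SE = √(0.032·0.968/2650) = √(1.16891e-05) = 0.0034.
z = (0.0343 − 0.032)/0.0034 = 0.0023/0.0034 = 0.68.
p-value = P(Z < 0.684) ≈ 0.7531; since p > α = 0.1, fail to reject H₀.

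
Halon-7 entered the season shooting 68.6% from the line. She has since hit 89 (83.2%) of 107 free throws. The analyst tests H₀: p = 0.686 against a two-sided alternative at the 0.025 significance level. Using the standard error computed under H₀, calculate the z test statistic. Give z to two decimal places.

p̂ = 89/107 ≈ 0.8318.
SE = √(p₀(1−p₀)/n) = √(0.2154/107) = 0.0449.
z = (0.8318 − 0.686)/0.0449 = 0.1458/0.0449 = 3.25.
Two-sided p-value ≈ 2·Φ(−3.249) = 0.0012; since p < α = 0.025, reject H₀.

z = 3.25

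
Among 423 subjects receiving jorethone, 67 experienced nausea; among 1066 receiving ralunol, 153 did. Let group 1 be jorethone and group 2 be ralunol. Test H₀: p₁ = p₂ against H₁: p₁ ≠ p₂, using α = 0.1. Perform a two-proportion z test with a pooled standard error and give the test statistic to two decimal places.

z = 0.73

p̂₁ = 67/423 = 0.1584, p̂₂ = 153/1066 = 0.1435.
Pooled p̂ = (67+153)/(423+1066) = 220/1489 = 0.1478.
SE = √(0.12592 × 0.00330215) = 0.0204.
z = (0.1584 − 0.1435)/0.0204 = 0.0149/0.0204 = 0.73.
p-value = 2·P(Z > 0.729) ≈ 0.4660; since p > α = 0.1, fail to reject H₀.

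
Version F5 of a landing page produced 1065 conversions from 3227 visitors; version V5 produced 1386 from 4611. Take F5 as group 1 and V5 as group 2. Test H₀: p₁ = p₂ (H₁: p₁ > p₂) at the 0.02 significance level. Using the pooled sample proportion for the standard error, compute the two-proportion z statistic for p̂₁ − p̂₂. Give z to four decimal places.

p̂₁ = 1065/3227 ≈ 0.330028, p̂₂ = 1386/4611 ≈ 0.300586.
Pooled p̂ = (1065+1386)/(3227+4611) = 2451/7838 = 0.312707.
SE = √(0.214921 × 0.000526758) = 0.010640.
z = (0.330028 − 0.300586)/0.010640 = 0.029442/0.010640 = 2.7671.
p-value = P(Z > 2.767) ≈ 0.0028. With α = 0.02, reject H₀.

z = 2.7671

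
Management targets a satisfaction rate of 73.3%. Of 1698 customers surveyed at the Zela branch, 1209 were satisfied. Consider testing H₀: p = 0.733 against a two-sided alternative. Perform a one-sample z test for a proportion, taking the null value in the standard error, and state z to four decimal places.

z = -1.9547

p̂ = 1209/1698 ≈ 0.712014.
Under H₀, SE = √(0.733·0.267/1698) = √(0.00011526) = 0.010736.
z = (0.712014 − 0.733)/0.010736 = -0.020986/0.010736 = -1.9547.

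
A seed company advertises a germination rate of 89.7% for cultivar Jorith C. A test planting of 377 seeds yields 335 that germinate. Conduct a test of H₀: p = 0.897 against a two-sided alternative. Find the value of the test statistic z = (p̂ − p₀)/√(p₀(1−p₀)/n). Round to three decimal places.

z = -0.537

p̂ = 335/377 = 0.88859.
Under H₀, SE = √(0.897·0.103/377) = √(0.000245069) = 0.01565.
z = (0.88859 − 0.897)/0.01565 = -0.00841/0.01565 = -0.537.
p-value = 2·P(Z > 0.537) ≈ 0.5913.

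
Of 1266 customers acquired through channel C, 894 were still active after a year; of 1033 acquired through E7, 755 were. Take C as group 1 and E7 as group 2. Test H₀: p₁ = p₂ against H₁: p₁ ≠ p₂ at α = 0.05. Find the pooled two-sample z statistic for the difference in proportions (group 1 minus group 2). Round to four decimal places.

p̂₁ = 894/1266 = 0.7061611, p̂₂ = 755/1033 = 0.7308809.
Pooled p̂ = (894+755)/(1266+1033) = 1649/2299 = 0.7172684.
SE = √(p̂(1−p̂)(1/n₁+1/n₂)) = √(0.7172684·0.2827316·0.00175794) = √(0.000356501) = 0.0188812.
z = (0.7061611 − 0.7308809)/0.0188812 = -0.0247198/0.0188812 = -1.3092.
p-value = 2·P(Z > 1.309) ≈ 0.1905; since p > α = 0.05, fail to reject H₀.

z = -1.3092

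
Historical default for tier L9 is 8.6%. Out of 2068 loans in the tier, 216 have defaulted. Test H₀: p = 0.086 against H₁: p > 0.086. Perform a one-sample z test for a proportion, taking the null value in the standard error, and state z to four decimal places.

p̂ = 216/2068 = 0.1044487.
Under H₀, SE = √(0.086·0.914/2068) = √(3.80097e-05) = 0.0061652.
z = (0.1044487 − 0.086)/0.0061652 = 0.0184487/0.0061652 = 2.9924.

z = 2.9924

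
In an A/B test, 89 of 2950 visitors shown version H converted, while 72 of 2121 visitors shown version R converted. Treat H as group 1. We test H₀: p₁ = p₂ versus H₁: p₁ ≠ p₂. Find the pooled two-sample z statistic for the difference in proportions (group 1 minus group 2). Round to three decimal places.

z = -0.757

p̂₁ = 89/2950 = 0.030169, p̂₂ = 72/2121 = 0.033946.
Pooled p̂ = (89+72)/(2950+2121) = 161/5071 = 0.031749.
SE = √(p̂(1−p̂)(1/n₁+1/n₂)) = √(0.031749·0.968251·0.000810459) = √(2.49144e-05) = 0.004991.
z = (0.030169 − 0.033946)/0.004991 = -0.003777/0.004991 = -0.757.
Two-sided p-value ≈ 2·Φ(−0.757) = 0.4493.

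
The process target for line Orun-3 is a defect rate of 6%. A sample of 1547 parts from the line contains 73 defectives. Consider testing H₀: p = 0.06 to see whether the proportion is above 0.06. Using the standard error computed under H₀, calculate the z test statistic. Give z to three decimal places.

z = -2.122

p̂ = 73/1547 = 0.047188.
Standard error under H₀: √(0.06×0.94/1547) = 0.006038.
z = (0.047188 − 0.06)/0.006038 = -0.012812/0.006038 = -2.122.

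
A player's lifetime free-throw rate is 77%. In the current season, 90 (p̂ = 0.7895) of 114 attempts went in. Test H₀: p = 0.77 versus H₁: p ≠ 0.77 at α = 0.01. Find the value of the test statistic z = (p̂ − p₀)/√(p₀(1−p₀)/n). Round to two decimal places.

z = 0.49

p̂ = 90/114 ≈ 0.7895.
SE = √(p₀(1−p₀)/n) = √(0.1771/114) = 0.0394.
z = (0.7895 − 0.77)/0.0394 = 0.0195/0.0394 = 0.49.
p-value = 2·P(Z > 0.494) ≈ 0.6213; since p > α = 0.01, fail to reject H₀.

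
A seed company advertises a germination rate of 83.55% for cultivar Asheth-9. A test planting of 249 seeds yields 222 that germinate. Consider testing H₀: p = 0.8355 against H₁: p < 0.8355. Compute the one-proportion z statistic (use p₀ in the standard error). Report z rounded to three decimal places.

p̂ = 222/249 ≈ 0.891566.
Under H₀, SE = √(0.8355·0.1645/249) = √(0.000551967) = 0.023494.
z = (0.891566 − 0.8355)/0.023494 = 0.056066/0.023494 = 2.386.

z = 2.386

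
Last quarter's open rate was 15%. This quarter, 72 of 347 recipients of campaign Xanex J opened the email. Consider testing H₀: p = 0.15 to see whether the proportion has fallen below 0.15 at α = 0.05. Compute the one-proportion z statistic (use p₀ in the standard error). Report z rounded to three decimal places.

p̂ = 72/347 = 0.20749.
Standard error under H₀: √(0.15×0.85/347) = 0.01917.
z = (0.20749 − 0.15)/0.01917 = 0.05749/0.01917 = 2.999.
p-value = P(Z < 2.999) ≈ 0.9986. With α = 0.05, fail to reject H₀.

z = 2.999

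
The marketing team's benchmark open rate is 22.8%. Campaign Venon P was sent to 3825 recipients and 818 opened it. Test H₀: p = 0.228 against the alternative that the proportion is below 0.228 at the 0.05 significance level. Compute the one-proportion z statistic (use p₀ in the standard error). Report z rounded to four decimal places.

z = -2.0850

p̂ = 818/3825 = 0.2138562.
Under H₀, SE = √(0.228·0.772/3825) = √(4.60173e-05) = 0.0067836.
z = (0.2138562 − 0.228)/0.0067836 = -0.0141438/0.0067836 = -2.0850.
p-value = P(Z < -2.085) ≈ 0.0185; since p < α = 0.05, reject H₀.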